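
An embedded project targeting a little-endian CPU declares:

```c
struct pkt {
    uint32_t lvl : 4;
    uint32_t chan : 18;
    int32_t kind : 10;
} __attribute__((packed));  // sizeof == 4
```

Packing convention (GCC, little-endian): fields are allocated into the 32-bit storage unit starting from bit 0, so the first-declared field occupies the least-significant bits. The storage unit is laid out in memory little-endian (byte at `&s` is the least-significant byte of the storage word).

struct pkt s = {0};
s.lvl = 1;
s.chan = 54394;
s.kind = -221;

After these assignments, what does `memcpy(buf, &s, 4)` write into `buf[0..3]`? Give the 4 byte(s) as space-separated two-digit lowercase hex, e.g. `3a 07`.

lvl:4 = 1 → 0x1 << 0 → word 0x00000001
chan:18 = 54394 → 0xd47a << 4 → word 0x000d47a1
kind:10 = -221 → 0x323 << 22 → word 0xc8cd47a1
word = 0xc8cd47a1 → little-endian bytes:
  [0]=0xa1  [1]=0x47  [2]=0xcd  [3]=0xc8

a1 47 cd c8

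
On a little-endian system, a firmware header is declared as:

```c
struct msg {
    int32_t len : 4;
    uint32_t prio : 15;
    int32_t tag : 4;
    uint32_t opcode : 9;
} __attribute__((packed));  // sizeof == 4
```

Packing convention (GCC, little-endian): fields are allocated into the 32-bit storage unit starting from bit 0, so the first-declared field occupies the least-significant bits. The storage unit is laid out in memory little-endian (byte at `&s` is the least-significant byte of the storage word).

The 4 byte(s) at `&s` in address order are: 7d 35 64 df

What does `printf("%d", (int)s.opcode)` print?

446

[0]=0x7d [1]=0x35 [2]=0x64 [3]=0xdf (little-endian) → word 0xdf64357d
len:4 @ bit 0 → (0xdf64357d>>0)&0xf = 0xd
prio:15 @ bit 4 → (0xdf64357d>>4)&0x7fff = 0x4357
tag:4 @ bit 19 → (0xdf64357d>>19)&0xf = 0xc
opcode:9 @ bit 23 → (0xdf64357d>>23)&0x1ff = 0x1be  ←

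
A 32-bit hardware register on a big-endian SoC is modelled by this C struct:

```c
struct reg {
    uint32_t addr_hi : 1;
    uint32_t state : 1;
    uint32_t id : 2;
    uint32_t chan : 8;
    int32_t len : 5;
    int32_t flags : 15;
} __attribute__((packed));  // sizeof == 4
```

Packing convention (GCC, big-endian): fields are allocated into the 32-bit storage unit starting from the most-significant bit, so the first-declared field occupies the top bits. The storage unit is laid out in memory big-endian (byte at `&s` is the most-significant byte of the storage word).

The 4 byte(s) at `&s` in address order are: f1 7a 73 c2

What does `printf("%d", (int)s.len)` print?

-12

[0]=0xf1 [1]=0x7a [2]=0x73 [3]=0xc2 (big-endian) → word 0xf17a73c2
addr_hi [31+:1] = (word>>31) & 0x1 = 1
state [30+:1] = (word>>30) & 0x1 = 1
id [28+:2] = (word>>28) & 0x3 = 3
chan [20+:8] = (word>>20) & 0xff = 23
len [15+:5] = (word>>15) & 0x1f = 20  ←
flags [0+:15] = (word>>0) & 0x7fff = 29634
len signed 5b, MSB=1: 20 - 32 = -12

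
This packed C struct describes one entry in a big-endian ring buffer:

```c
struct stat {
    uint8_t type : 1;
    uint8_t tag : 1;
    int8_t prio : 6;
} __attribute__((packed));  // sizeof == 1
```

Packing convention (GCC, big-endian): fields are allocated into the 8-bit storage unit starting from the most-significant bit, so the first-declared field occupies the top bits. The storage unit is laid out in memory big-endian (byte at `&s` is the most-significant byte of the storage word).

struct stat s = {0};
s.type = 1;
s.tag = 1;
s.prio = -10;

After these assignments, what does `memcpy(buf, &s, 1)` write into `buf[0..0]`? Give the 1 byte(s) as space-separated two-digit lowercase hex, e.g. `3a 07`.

type:1 = 1 → 0x1 << 7 → word 0x80
tag:1 = 1 → 0x1 << 6 → word 0xc0
prio:6 = -10 → 0x36 << 0 → word 0xf6
word = 0xf6 → big-endian bytes:
  [0]=0xf6

f6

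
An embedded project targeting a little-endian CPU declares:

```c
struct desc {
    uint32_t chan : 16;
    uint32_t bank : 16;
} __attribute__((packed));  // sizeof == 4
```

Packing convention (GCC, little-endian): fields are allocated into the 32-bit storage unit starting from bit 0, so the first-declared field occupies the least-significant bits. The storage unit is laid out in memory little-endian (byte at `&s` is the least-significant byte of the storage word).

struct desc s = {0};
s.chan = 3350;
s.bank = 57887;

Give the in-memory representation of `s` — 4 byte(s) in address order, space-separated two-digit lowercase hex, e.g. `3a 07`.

[0+:16] chan=3350 & 0xffff = 0xd16; word=0x00000d16
[16+:16] bank=57887 & 0xffff = 0xe21f; word=0xe21f0d16
word = 0xe21f0d16 → little-endian bytes:
  [0]=0x16  [1]=0x0d  [2]=0x1f  [3]=0xe2

16 0d 1f e2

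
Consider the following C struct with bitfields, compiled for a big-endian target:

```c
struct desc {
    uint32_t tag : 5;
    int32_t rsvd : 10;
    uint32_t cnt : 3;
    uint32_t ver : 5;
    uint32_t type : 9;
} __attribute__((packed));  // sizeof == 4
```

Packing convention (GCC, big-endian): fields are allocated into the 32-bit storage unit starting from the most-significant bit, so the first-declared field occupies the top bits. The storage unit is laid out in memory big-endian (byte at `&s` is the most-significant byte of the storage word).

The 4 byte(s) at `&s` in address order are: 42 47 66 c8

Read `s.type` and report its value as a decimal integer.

[0]=0x42 [1]=0x47 [2]=0x66 [3]=0xc8 (big-endian) → word 0x424766c8
tag:5 @ bit 27 → (0x424766c8>>27)&0x1f = 0x8
rsvd:10 @ bit 17 → (0x424766c8>>17)&0x3ff = 0x123
cnt:3 @ bit 14 → (0x424766c8>>14)&0x7 = 0x5
ver:5 @ bit 9 → (0x424766c8>>9)&0x1f = 0x13
type:9 @ bit 0 → (0x424766c8>>0)&0x1ff = 0xc8  ←

200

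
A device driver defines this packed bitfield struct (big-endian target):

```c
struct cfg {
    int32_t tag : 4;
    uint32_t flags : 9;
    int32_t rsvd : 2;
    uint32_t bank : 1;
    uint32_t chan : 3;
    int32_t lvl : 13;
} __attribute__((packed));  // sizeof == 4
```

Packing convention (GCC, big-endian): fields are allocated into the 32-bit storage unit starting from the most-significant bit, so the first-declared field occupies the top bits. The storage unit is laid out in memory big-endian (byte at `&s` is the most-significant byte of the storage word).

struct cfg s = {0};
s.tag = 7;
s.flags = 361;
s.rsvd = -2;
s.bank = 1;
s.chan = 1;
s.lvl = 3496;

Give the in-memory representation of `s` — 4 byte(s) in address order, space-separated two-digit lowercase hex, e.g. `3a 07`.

[28+:4] tag=7 & 0xf = 0x7; word=0x70000000
[19+:9] flags=361 & 0x1ff = 0x169; word=0x7b480000
[17+:2] rsvd=-2 & 0x3 = 0x2; word=0x7b4c0000
[16+:1] bank=1 & 0x1 = 0x1; word=0x7b4d0000
[13+:3] chan=1 & 0x7 = 0x1; word=0x7b4d2000
[0+:13] lvl=3496 & 0x1fff = 0xda8; word=0x7b4d2da8
word = 0x7b4d2da8 → big-endian bytes:
  [0]=0x7b  [1]=0x4d  [2]=0x2d  [3]=0xa8

7b 4d 2d a8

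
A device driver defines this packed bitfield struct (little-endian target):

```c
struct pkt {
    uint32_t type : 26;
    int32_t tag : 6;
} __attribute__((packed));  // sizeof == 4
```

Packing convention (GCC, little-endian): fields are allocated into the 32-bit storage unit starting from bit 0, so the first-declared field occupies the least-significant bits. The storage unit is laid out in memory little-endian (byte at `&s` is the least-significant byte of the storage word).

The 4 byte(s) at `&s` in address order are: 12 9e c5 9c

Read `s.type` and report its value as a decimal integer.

12951058

[0]=0x12 [1]=0x9e [2]=0xc5 [3]=0x9c (little-endian) → word 0x9cc59e12
type [0+:26] = (word>>0) & 0x3ffffff = 12951058  ←
tag [26+:6] = (word>>26) & 0x3f = 39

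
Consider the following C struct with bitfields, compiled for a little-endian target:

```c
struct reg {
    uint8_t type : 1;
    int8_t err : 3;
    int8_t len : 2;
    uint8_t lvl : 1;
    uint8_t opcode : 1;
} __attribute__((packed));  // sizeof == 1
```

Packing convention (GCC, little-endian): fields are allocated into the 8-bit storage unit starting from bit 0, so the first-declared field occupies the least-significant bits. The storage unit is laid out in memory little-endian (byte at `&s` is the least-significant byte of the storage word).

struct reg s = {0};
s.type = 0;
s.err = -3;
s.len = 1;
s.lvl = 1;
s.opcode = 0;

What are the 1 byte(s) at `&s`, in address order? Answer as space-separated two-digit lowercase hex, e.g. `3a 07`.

type:1 = 0 → 0x0 << 0 → word 0x00
err:3 = -3 → 0x5 << 1 → word 0x0a
len:2 = 1 → 0x1 << 4 → word 0x1a
lvl:1 = 1 → 0x1 << 6 → word 0x5a
opcode:1 = 0 → 0x0 << 7 → word 0x5a
word = 0x5a → little-endian bytes:
  [0]=0x5a

5a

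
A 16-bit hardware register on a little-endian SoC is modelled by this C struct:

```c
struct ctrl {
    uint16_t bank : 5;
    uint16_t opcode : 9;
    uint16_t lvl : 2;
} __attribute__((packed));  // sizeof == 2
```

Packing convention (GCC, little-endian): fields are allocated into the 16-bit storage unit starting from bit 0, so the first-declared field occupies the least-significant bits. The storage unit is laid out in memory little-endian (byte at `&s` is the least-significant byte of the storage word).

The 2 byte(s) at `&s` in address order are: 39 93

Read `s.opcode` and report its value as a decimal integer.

[0]=0x39 [1]=0x93 (little-endian) → word 0x9339
bank [0+:5] = (word>>0) & 0x1f = 25
opcode [5+:9] = (word>>5) & 0x1ff = 153  ←
lvl [14+:2] = (word>>14) & 0x3 = 2

153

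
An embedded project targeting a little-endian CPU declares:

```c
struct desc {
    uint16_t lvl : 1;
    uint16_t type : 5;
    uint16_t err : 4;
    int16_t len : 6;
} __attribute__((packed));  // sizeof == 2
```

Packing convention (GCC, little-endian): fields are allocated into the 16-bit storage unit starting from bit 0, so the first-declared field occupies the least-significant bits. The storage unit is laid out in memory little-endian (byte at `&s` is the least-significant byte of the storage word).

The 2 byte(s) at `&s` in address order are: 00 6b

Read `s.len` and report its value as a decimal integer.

[0]=0x00 [1]=0x6b (little-endian) → word 0x6b00
lvl:1 @ bit 0 → (0x6b00>>0)&0x1 = 0x0
type:5 @ bit 1 → (0x6b00>>1)&0x1f = 0x0
err:4 @ bit 6 → (0x6b00>>6)&0xf = 0xc
len:6 @ bit 10 → (0x6b00>>10)&0x3f = 0x1a  ←
len signed 6b, MSB=0: value = 26

26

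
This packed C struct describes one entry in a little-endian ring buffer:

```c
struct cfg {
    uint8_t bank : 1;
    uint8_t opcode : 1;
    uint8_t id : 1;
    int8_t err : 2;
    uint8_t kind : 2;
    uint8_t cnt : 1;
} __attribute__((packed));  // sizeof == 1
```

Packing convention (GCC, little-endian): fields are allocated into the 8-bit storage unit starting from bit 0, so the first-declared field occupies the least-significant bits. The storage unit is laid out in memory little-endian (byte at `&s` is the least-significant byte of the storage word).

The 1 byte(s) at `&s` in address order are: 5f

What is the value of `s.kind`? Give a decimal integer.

2

[0]=0x5f (little-endian) → word 0x5f
bank [0+:1] = (word>>0) & 0x1 = 1
opcode [1+:1] = (word>>1) & 0x1 = 1
id [2+:1] = (word>>2) & 0x1 = 1
err [3+:2] = (word>>3) & 0x3 = 3
kind [5+:2] = (word>>5) & 0x3 = 2  ←
cnt [7+:1] = (word>>7) & 0x1 = 0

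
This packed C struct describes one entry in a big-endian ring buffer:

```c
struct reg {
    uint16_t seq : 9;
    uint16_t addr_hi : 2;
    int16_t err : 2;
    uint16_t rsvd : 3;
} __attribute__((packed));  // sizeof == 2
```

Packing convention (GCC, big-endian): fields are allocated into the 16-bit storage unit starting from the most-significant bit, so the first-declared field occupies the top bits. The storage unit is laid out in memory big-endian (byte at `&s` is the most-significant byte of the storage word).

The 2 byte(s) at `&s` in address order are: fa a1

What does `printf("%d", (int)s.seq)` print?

501

[0]=0xfa [1]=0xa1 (big-endian) → word 0xfaa1
seq [7+:9] = (word>>7) & 0x1ff = 501  ←
addr_hi [5+:2] = (word>>5) & 0x3 = 1
err [3+:2] = (word>>3) & 0x3 = 0
rsvd [0+:3] = (word>>0) & 0x7 = 1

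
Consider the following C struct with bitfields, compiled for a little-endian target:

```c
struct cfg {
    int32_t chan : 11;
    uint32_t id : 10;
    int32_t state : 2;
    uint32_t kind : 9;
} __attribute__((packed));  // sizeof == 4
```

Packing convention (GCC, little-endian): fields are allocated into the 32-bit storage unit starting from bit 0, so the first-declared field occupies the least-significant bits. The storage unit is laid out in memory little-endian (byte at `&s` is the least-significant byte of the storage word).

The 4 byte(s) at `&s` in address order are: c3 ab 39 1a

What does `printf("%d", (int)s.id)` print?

821

[0]=0xc3 [1]=0xab [2]=0x39 [3]=0x1a (little-endian) → word 0x1a39abc3
chan:11 @ bit 0 → (0x1a39abc3>>0)&0x7ff = 0x3c3
id:10 @ bit 11 → (0x1a39abc3>>11)&0x3ff = 0x335  ←
state:2 @ bit 21 → (0x1a39abc3>>21)&0x3 = 0x1
kind:9 @ bit 23 → (0x1a39abc3>>23)&0x1ff = 0x34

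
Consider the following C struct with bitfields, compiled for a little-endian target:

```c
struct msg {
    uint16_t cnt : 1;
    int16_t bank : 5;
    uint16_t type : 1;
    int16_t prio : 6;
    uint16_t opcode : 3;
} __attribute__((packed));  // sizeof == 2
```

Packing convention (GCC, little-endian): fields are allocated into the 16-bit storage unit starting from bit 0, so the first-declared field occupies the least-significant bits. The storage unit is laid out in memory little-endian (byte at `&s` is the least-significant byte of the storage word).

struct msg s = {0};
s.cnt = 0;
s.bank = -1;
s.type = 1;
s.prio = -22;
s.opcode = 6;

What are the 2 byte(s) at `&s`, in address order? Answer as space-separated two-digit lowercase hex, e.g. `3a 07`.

[0+:1] cnt=0 & 0x1 = 0x0; word=0x0000
[1+:5] bank=-1 & 0x1f = 0x1f; word=0x003e
[6+:1] type=1 & 0x1 = 0x1; word=0x007e
[7+:6] prio=-22 & 0x3f = 0x2a; word=0x157e
[13+:3] opcode=6 & 0x7 = 0x6; word=0xd57e
word = 0xd57e → little-endian bytes:
  [0]=0x7e  [1]=0xd5

7e d5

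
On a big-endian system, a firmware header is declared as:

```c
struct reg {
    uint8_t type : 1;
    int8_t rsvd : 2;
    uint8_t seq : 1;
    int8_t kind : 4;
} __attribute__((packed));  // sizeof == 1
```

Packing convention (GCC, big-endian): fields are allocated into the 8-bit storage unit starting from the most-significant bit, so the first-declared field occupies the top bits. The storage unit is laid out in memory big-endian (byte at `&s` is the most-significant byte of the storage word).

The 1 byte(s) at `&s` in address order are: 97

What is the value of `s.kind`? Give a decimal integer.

[0]=0x97 (big-endian) → word 0x97
type [7+:1] = (word>>7) & 0x1 = 1
rsvd [5+:2] = (word>>5) & 0x3 = 0
seq [4+:1] = (word>>4) & 0x1 = 1
kind [0+:4] = (word>>0) & 0xf = 7  ←
kind signed 4b, MSB=0: value = 7

7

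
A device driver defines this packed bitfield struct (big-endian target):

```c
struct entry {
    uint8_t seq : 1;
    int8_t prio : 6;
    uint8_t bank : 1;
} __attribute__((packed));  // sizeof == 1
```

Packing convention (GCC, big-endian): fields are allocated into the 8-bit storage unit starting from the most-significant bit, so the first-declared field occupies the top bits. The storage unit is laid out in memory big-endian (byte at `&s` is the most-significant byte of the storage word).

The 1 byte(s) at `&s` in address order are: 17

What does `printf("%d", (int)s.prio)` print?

11

[0]=0x17 (big-endian) → word 0x17
seq:1 @ bit 7 → (0x17>>7)&0x1 = 0x0
prio:6 @ bit 1 → (0x17>>1)&0x3f = 0xb  ←
bank:1 @ bit 0 → (0x17>>0)&0x1 = 0x1
prio signed 6b, MSB=0: value = 11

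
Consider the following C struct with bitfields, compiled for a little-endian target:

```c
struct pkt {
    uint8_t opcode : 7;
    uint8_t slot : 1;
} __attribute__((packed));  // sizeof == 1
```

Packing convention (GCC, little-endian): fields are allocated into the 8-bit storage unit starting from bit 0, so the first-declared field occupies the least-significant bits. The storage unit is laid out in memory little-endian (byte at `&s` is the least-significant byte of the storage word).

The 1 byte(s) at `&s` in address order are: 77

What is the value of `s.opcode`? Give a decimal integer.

[0]=0x77 (little-endian) → word 0x77
opcode:7 @ bit 0 → (0x77>>0)&0x7f = 0x77  ←
slot:1 @ bit 7 → (0x77>>7)&0x1 = 0x0

119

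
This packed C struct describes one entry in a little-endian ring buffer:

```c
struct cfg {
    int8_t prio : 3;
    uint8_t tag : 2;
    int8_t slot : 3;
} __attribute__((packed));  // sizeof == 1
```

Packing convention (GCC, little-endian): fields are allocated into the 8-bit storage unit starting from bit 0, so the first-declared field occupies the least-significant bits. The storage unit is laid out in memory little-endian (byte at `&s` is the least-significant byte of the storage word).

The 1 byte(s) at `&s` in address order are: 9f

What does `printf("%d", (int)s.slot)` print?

[0]=0x9f (little-endian) → word 0x9f
prio:3 @ bit 0 → (0x9f>>0)&0x7 = 0x7
tag:2 @ bit 3 → (0x9f>>3)&0x3 = 0x3
slot:3 @ bit 5 → (0x9f>>5)&0x7 = 0x4  ←
slot signed 3b, MSB=1: 4 - 8 = -4

-4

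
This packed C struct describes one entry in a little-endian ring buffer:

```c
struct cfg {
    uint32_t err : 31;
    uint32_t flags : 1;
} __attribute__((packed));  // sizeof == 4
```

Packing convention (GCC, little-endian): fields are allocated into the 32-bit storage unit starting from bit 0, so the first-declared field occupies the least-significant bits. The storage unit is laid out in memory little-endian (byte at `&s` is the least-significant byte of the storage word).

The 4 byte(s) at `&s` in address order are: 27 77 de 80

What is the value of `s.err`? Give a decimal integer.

[0]=0x27 [1]=0x77 [2]=0xde [3]=0x80 (little-endian) → word 0x80de7727
err [0+:31] = (word>>0) & 0x7fffffff = 14579495  ←
flags [31+:1] = (word>>31) & 0x1 = 1

14579495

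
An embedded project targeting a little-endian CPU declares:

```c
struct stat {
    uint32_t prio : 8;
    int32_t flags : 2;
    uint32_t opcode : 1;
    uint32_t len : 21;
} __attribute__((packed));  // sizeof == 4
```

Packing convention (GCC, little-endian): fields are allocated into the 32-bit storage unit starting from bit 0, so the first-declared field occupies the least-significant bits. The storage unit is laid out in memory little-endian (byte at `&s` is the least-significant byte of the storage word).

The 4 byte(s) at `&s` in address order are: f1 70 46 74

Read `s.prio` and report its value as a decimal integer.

[0]=0xf1 [1]=0x70 [2]=0x46 [3]=0x74 (little-endian) → word 0x744670f1
prio [0+:8] = (word>>0) & 0xff = 241  ←
flags [8+:2] = (word>>8) & 0x3 = 0
opcode [10+:1] = (word>>10) & 0x1 = 0
len [11+:21] = (word>>11) & 0x1fffff = 952526

241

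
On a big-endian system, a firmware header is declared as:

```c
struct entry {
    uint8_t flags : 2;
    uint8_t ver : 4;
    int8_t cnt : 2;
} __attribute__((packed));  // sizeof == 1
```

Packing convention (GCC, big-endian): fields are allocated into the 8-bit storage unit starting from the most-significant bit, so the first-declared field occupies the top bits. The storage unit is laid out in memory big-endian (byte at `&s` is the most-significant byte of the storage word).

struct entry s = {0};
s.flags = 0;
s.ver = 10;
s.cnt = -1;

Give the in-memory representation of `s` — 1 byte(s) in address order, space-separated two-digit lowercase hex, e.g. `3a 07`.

[6+:2] flags=0 & 0x3 = 0x0; word=0x00
[2+:4] ver=10 & 0xf = 0xa; word=0x28
[0+:2] cnt=-1 & 0x3 = 0x3; word=0x2b
word = 0x2b → big-endian bytes:
  [0]=0x2b

2b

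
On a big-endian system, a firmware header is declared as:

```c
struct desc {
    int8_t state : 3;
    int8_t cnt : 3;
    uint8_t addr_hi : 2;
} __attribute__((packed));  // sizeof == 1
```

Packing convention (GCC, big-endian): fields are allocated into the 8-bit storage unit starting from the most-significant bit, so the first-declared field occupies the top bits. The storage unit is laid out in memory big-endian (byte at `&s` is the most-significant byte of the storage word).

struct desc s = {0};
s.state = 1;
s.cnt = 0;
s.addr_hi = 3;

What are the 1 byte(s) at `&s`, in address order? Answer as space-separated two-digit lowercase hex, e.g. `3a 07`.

23

state (3b) val=1 bits=0x1 at bit 5: 0x20
cnt (3b) val=0 bits=0x0 at bit 2: 0x20
addr_hi (2b) val=3 bits=0x3 at bit 0: 0x23
word = 0x23 → big-endian bytes:
  [0]=0x23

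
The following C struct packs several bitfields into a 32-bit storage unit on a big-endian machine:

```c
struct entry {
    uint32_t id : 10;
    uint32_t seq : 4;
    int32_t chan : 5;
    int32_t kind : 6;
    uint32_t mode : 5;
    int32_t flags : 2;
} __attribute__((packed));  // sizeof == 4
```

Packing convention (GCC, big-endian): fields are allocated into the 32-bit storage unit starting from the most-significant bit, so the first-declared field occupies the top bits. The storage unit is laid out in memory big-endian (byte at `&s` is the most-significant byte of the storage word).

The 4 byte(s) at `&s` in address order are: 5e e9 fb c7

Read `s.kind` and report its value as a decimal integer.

-9

[0]=0x5e [1]=0xe9 [2]=0xfb [3]=0xc7 (big-endian) → word 0x5ee9fbc7
id:10 @ bit 22 → (0x5ee9fbc7>>22)&0x3ff = 0x17b
seq:4 @ bit 18 → (0x5ee9fbc7>>18)&0xf = 0xa
chan:5 @ bit 13 → (0x5ee9fbc7>>13)&0x1f = 0xf
kind:6 @ bit 7 → (0x5ee9fbc7>>7)&0x3f = 0x37  ←
mode:5 @ bit 2 → (0x5ee9fbc7>>2)&0x1f = 0x11
flags:2 @ bit 0 → (0x5ee9fbc7>>0)&0x3 = 0x3
kind signed 6b, MSB=1: 55 - 64 = -9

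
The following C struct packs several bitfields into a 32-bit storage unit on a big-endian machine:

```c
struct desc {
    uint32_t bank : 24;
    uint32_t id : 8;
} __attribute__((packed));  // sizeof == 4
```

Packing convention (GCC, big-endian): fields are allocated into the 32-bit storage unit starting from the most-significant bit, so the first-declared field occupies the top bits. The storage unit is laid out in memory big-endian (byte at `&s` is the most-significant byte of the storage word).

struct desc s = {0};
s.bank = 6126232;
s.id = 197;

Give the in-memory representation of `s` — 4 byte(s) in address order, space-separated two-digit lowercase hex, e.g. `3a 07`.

[8+:24] bank=6126232 & 0xffffff = 0x5d7a98; word=0x5d7a9800
[0+:8] id=197 & 0xff = 0xc5; word=0x5d7a98c5
word = 0x5d7a98c5 → big-endian bytes:
  [0]=0x5d  [1]=0x7a  [2]=0x98  [3]=0xc5

5d 7a 98 c5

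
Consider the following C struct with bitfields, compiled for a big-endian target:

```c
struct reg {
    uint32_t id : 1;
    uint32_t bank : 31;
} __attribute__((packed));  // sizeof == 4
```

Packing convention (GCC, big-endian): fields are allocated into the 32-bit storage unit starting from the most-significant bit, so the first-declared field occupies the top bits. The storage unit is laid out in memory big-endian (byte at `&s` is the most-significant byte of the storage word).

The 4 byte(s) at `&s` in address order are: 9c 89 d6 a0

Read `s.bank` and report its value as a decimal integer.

478795424

[0]=0x9c [1]=0x89 [2]=0xd6 [3]=0xa0 (big-endian) → word 0x9c89d6a0
id [31+:1] = (word>>31) & 0x1 = 1
bank [0+:31] = (word>>0) & 0x7fffffff = 478795424  ←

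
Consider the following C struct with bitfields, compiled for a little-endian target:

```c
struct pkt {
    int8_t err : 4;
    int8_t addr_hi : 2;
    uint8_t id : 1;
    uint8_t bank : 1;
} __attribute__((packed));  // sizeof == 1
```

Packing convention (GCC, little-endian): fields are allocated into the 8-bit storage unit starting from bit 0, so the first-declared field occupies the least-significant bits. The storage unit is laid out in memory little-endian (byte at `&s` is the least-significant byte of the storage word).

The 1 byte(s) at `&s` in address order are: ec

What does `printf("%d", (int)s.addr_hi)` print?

-2

[0]=0xec (little-endian) → word 0xec
err [0+:4] = (word>>0) & 0xf = 12
addr_hi [4+:2] = (word>>4) & 0x3 = 2  ←
id [6+:1] = (word>>6) & 0x1 = 1
bank [7+:1] = (word>>7) & 0x1 = 1
addr_hi signed 2b, MSB=1: 2 - 4 = -2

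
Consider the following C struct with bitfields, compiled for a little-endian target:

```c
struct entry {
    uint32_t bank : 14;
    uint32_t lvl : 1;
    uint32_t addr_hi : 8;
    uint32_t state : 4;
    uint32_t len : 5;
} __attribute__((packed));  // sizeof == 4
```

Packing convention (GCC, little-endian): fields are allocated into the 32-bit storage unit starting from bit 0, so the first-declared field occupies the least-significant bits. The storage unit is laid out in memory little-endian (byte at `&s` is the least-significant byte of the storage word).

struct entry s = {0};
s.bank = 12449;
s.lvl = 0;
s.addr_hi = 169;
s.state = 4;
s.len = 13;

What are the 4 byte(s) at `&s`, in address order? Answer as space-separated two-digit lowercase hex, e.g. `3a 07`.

bank:14 = 12449 → 0x30a1 << 0 → word 0x000030a1
lvl:1 = 0 → 0x0 << 14 → word 0x000030a1
addr_hi:8 = 169 → 0xa9 << 15 → word 0x0054b0a1
state:4 = 4 → 0x4 << 23 → word 0x0254b0a1
len:5 = 13 → 0xd << 27 → word 0x6a54b0a1
word = 0x6a54b0a1 → little-endian bytes:
  [0]=0xa1  [1]=0xb0  [2]=0x54  [3]=0x6a

a1 b0 54 6a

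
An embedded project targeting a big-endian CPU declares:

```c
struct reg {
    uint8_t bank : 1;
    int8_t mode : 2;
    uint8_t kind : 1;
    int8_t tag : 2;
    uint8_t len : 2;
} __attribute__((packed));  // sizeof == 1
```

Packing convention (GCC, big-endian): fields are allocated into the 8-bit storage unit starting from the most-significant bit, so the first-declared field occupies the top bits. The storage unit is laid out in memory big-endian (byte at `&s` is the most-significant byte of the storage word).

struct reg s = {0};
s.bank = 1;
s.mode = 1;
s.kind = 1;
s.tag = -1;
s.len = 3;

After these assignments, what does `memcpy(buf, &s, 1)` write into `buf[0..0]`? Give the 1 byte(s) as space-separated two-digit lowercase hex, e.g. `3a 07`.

bank:1 = 1 → 0x1 << 7 → word 0x80
mode:2 = 1 → 0x1 << 5 → word 0xa0
kind:1 = 1 → 0x1 << 4 → word 0xb0
tag:2 = -1 → 0x3 << 2 → word 0xbc
len:2 = 3 → 0x3 << 0 → word 0xbf
word = 0xbf → big-endian bytes:
  [0]=0xbf

bf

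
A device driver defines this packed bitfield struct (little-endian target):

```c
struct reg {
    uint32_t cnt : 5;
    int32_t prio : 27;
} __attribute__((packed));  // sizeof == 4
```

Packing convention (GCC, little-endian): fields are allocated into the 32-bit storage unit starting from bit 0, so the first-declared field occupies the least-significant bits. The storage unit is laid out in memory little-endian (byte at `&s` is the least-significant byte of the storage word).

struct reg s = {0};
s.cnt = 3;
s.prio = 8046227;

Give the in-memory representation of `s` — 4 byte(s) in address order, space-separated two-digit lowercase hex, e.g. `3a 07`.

63 d2 58 0f

[0+:5] cnt=3 & 0x1f = 0x3; word=0x00000003
[5+:27] prio=8046227 & 0x7ffffff = 0x7ac693; word=0x0f58d263
word = 0x0f58d263 → little-endian bytes:
  [0]=0x63  [1]=0xd2  [2]=0x58  [3]=0x0f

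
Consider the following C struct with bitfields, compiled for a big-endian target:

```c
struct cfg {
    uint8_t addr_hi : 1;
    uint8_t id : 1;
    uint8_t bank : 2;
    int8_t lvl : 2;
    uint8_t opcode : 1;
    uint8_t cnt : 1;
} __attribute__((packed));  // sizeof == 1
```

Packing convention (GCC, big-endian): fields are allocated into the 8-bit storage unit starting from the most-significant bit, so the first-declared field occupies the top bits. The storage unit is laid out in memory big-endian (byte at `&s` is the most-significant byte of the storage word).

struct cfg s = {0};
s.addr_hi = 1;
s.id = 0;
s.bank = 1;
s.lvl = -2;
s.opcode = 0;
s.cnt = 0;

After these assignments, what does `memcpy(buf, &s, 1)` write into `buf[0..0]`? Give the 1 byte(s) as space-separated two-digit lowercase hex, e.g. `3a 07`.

98

[7+:1] addr_hi=1 & 0x1 = 0x1; word=0x80
[6+:1] id=0 & 0x1 = 0x0; word=0x80
[4+:2] bank=1 & 0x3 = 0x1; word=0x90
[2+:2] lvl=-2 & 0x3 = 0x2; word=0x98
[1+:1] opcode=0 & 0x1 = 0x0; word=0x98
[0+:1] cnt=0 & 0x1 = 0x0; word=0x98
word = 0x98 → big-endian bytes:
  [0]=0x98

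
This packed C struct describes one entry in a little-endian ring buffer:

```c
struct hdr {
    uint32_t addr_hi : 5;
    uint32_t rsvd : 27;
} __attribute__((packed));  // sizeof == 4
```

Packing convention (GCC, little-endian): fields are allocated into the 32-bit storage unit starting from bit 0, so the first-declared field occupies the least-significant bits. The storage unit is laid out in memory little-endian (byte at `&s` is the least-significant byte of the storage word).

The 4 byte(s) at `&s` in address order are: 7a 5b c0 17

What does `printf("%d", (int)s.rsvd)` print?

12452571

[0]=0x7a [1]=0x5b [2]=0xc0 [3]=0x17 (little-endian) → word 0x17c05b7a
addr_hi [0+:5] = (word>>0) & 0x1f = 26
rsvd [5+:27] = (word>>5) & 0x7ffffff = 12452571  ←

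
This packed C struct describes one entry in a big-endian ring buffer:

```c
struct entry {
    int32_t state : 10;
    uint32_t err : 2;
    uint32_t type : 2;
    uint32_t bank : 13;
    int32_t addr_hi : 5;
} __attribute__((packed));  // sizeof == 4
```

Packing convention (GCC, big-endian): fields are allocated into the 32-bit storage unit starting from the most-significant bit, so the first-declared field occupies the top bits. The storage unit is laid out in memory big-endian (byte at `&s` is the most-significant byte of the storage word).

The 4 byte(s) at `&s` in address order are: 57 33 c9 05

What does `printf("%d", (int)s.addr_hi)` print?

[0]=0x57 [1]=0x33 [2]=0xc9 [3]=0x05 (big-endian) → word 0x5733c905
state [22+:10] = (word>>22) & 0x3ff = 348
err [20+:2] = (word>>20) & 0x3 = 3
type [18+:2] = (word>>18) & 0x3 = 0
bank [5+:13] = (word>>5) & 0x1fff = 7752
addr_hi [0+:5] = (word>>0) & 0x1f = 5  ←
addr_hi signed 5b, MSB=0: value = 5

5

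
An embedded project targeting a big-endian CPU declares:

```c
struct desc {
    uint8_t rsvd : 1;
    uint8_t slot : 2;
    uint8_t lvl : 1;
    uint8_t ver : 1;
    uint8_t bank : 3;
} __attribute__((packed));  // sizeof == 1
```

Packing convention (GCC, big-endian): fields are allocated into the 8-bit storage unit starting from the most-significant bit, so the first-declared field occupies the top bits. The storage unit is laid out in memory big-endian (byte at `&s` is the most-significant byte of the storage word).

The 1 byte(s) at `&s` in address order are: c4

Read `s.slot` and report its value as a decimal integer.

2

[0]=0xc4 (big-endian) → word 0xc4
rsvd [7+:1] = (word>>7) & 0x1 = 1
slot [5+:2] = (word>>5) & 0x3 = 2  ←
lvl [4+:1] = (word>>4) & 0x1 = 0
ver [3+:1] = (word>>3) & 0x1 = 0
bank [0+:3] = (word>>0) & 0x7 = 4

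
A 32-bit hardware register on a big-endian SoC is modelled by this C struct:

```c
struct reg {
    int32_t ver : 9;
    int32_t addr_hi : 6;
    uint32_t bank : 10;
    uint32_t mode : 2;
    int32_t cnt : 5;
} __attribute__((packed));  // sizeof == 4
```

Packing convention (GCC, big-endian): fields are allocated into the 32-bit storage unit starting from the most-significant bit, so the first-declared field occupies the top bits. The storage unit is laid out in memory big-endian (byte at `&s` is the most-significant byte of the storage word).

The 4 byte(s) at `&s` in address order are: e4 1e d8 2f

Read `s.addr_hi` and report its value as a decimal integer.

[0]=0xe4 [1]=0x1e [2]=0xd8 [3]=0x2f (big-endian) → word 0xe41ed82f
ver:9 @ bit 23 → (0xe41ed82f>>23)&0x1ff = 0x1c8
addr_hi:6 @ bit 17 → (0xe41ed82f>>17)&0x3f = 0xf  ←
bank:10 @ bit 7 → (0xe41ed82f>>7)&0x3ff = 0x1b0
mode:2 @ bit 5 → (0xe41ed82f>>5)&0x3 = 0x1
cnt:5 @ bit 0 → (0xe41ed82f>>0)&0x1f = 0xf
addr_hi signed 6b, MSB=0: value = 15

15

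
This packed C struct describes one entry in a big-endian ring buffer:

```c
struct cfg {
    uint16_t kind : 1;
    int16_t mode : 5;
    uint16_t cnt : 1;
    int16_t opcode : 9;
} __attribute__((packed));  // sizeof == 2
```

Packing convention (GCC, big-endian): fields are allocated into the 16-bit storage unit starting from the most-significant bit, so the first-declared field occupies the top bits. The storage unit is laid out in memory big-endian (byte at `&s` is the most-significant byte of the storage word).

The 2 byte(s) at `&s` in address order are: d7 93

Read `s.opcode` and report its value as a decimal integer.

-109

[0]=0xd7 [1]=0x93 (big-endian) → word 0xd793
kind [15+:1] = (word>>15) & 0x1 = 1
mode [10+:5] = (word>>10) & 0x1f = 21
cnt [9+:1] = (word>>9) & 0x1 = 1
opcode [0+:9] = (word>>0) & 0x1ff = 403  ←
opcode signed 9b, MSB=1: 403 - 512 = -109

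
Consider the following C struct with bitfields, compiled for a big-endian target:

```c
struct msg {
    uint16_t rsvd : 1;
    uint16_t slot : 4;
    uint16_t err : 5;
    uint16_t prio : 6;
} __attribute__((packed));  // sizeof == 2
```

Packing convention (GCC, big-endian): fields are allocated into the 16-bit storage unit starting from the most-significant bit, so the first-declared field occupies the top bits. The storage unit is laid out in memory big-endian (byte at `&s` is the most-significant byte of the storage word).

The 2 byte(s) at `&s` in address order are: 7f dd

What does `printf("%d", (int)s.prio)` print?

[0]=0x7f [1]=0xdd (big-endian) → word 0x7fdd
rsvd [15+:1] = (word>>15) & 0x1 = 0
slot [11+:4] = (word>>11) & 0xf = 15
err [6+:5] = (word>>6) & 0x1f = 31
prio [0+:6] = (word>>0) & 0x3f = 29  ←

29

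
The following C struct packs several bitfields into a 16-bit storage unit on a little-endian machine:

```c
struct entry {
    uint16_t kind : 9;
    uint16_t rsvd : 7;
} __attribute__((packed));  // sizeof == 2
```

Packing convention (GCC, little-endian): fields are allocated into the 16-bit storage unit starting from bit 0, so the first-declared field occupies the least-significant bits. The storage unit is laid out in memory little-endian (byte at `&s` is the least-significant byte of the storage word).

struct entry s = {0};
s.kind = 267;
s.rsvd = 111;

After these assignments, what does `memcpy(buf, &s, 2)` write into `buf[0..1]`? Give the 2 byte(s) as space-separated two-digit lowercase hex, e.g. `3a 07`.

kind (9b) val=267 bits=0x10b at bit 0: 0x010b
rsvd (7b) val=111 bits=0x6f at bit 9: 0xdf0b
word = 0xdf0b → little-endian bytes:
  [0]=0x0b  [1]=0xdf

0b df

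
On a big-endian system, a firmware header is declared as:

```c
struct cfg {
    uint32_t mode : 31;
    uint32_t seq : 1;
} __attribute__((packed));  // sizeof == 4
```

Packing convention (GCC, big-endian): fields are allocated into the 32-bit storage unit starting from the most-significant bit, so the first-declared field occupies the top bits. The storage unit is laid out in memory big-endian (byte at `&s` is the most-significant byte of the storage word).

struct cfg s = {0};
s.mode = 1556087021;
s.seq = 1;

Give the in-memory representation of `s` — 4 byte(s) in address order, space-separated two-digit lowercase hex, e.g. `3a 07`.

b9 80 01 db

[1+:31] mode=1556087021 & 0x7fffffff = 0x5cc000ed; word=0xb98001da
[0+:1] seq=1 & 0x1 = 0x1; word=0xb98001db
word = 0xb98001db → big-endian bytes:
  [0]=0xb9  [1]=0x80  [2]=0x01  [3]=0xdb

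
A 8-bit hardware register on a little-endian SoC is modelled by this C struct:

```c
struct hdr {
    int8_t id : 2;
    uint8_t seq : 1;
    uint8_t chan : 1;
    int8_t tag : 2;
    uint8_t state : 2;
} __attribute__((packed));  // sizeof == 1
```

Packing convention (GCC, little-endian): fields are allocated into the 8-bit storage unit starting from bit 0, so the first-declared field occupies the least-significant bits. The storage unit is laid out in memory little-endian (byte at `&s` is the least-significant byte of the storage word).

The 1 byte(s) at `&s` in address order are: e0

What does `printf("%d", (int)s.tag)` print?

-2

[0]=0xe0 (little-endian) → word 0xe0
id:2 @ bit 0 → (0xe0>>0)&0x3 = 0x0
seq:1 @ bit 2 → (0xe0>>2)&0x1 = 0x0
chan:1 @ bit 3 → (0xe0>>3)&0x1 = 0x0
tag:2 @ bit 4 → (0xe0>>4)&0x3 = 0x2  ←
state:2 @ bit 6 → (0xe0>>6)&0x3 = 0x3
tag signed 2b, MSB=1: 2 - 4 = -2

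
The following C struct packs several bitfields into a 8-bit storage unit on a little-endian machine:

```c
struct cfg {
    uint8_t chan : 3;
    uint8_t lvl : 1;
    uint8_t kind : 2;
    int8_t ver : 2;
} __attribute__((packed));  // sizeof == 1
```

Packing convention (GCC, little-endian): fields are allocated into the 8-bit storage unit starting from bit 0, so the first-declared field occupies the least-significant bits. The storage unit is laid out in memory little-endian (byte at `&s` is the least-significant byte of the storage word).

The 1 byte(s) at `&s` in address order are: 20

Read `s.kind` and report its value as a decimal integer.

[0]=0x20 (little-endian) → word 0x20
chan [0+:3] = (word>>0) & 0x7 = 0
lvl [3+:1] = (word>>3) & 0x1 = 0
kind [4+:2] = (word>>4) & 0x3 = 2  ←
ver [6+:2] = (word>>6) & 0x3 = 0

2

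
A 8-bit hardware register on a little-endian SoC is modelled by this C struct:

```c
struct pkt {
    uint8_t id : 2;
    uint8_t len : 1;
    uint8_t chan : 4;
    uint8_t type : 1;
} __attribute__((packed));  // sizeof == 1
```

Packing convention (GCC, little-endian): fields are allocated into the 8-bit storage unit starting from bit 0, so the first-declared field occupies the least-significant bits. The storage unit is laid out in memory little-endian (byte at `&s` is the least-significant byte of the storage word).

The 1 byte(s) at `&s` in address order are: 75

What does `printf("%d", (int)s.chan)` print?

[0]=0x75 (little-endian) → word 0x75
id:2 @ bit 0 → (0x75>>0)&0x3 = 0x1
len:1 @ bit 2 → (0x75>>2)&0x1 = 0x1
chan:4 @ bit 3 → (0x75>>3)&0xf = 0xe  ←
type:1 @ bit 7 → (0x75>>7)&0x1 = 0x0

14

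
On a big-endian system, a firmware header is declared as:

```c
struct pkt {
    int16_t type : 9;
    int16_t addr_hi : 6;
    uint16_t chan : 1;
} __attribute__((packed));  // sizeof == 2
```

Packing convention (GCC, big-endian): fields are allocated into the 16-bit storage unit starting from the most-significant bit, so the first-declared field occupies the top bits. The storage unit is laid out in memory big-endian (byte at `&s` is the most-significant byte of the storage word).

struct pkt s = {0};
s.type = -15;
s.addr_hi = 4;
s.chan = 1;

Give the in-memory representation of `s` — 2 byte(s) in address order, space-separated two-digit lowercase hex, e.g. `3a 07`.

[7+:9] type=-15 & 0x1ff = 0x1f1; word=0xf880
[1+:6] addr_hi=4 & 0x3f = 0x4; word=0xf888
[0+:1] chan=1 & 0x1 = 0x1; word=0xf889
word = 0xf889 → big-endian bytes:
  [0]=0xf8  [1]=0x89

f8 89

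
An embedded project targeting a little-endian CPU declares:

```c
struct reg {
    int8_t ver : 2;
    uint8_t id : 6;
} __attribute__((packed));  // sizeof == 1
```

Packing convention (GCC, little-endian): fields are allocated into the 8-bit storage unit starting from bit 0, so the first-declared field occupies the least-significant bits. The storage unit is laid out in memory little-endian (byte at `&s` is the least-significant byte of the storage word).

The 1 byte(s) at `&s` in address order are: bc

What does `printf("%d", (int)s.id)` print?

47

[0]=0xbc (little-endian) → word 0xbc
ver:2 @ bit 0 → (0xbc>>0)&0x3 = 0x0
id:6 @ bit 2 → (0xbc>>2)&0x3f = 0x2f  ←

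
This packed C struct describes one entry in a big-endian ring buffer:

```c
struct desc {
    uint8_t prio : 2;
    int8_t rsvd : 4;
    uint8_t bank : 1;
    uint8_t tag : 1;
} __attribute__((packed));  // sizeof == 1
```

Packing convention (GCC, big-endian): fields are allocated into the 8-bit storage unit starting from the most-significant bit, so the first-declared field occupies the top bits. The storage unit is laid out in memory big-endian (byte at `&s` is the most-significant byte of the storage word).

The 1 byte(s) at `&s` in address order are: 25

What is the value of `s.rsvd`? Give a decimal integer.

[0]=0x25 (big-endian) → word 0x25
prio:2 @ bit 6 → (0x25>>6)&0x3 = 0x0
rsvd:4 @ bit 2 → (0x25>>2)&0xf = 0x9  ←
bank:1 @ bit 1 → (0x25>>1)&0x1 = 0x0
tag:1 @ bit 0 → (0x25>>0)&0x1 = 0x1
rsvd signed 4b, MSB=1: 9 - 16 = -7

-7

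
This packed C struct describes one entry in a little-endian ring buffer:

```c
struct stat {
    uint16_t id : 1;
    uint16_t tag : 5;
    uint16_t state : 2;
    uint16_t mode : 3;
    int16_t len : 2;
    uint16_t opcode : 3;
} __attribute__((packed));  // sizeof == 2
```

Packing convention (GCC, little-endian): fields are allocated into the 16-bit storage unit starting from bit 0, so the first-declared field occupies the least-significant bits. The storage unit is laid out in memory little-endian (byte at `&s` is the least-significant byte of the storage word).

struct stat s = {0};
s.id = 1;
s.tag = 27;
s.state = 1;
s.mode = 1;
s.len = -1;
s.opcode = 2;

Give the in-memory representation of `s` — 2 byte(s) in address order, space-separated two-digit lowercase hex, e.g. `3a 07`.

77 59

id:1 = 1 → 0x1 << 0 → word 0x0001
tag:5 = 27 → 0x1b << 1 → word 0x0037
state:2 = 1 → 0x1 << 6 → word 0x0077
mode:3 = 1 → 0x1 << 8 → word 0x0177
len:2 = -1 → 0x3 << 11 → word 0x1977
opcode:3 = 2 → 0x2 << 13 → word 0x5977
word = 0x5977 → little-endian bytes:
  [0]=0x77  [1]=0x59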